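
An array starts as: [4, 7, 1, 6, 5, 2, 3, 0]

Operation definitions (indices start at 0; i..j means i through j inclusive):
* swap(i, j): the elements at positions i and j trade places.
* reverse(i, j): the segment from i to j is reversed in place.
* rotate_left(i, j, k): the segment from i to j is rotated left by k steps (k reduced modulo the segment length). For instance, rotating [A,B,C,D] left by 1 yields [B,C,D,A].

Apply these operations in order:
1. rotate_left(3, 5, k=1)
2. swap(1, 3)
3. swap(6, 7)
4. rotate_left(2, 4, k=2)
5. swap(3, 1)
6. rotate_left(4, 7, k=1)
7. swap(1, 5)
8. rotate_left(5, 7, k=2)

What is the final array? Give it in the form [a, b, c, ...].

After 1 (rotate_left(3, 5, k=1)): [4, 7, 1, 5, 2, 6, 3, 0]
After 2 (swap(1, 3)): [4, 5, 1, 7, 2, 6, 3, 0]
After 3 (swap(6, 7)): [4, 5, 1, 7, 2, 6, 0, 3]
After 4 (rotate_left(2, 4, k=2)): [4, 5, 2, 1, 7, 6, 0, 3]
After 5 (swap(3, 1)): [4, 1, 2, 5, 7, 6, 0, 3]
After 6 (rotate_left(4, 7, k=1)): [4, 1, 2, 5, 6, 0, 3, 7]
After 7 (swap(1, 5)): [4, 0, 2, 5, 6, 1, 3, 7]
After 8 (rotate_left(5, 7, k=2)): [4, 0, 2, 5, 6, 7, 1, 3]

Answer: [4, 0, 2, 5, 6, 7, 1, 3]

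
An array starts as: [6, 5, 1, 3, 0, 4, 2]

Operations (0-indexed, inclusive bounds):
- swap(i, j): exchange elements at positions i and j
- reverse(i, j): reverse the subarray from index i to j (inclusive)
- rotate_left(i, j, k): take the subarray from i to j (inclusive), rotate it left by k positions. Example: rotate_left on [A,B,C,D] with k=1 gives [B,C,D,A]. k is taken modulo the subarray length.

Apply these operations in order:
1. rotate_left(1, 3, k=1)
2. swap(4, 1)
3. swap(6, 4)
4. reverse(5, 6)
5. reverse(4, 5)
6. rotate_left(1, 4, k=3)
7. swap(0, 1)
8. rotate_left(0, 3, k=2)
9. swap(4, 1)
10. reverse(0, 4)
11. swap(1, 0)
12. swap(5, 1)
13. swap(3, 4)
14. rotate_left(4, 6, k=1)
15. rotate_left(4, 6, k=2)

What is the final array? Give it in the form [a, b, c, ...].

After 1 (rotate_left(1, 3, k=1)): [6, 1, 3, 5, 0, 4, 2]
After 2 (swap(4, 1)): [6, 0, 3, 5, 1, 4, 2]
After 3 (swap(6, 4)): [6, 0, 3, 5, 2, 4, 1]
After 4 (reverse(5, 6)): [6, 0, 3, 5, 2, 1, 4]
After 5 (reverse(4, 5)): [6, 0, 3, 5, 1, 2, 4]
After 6 (rotate_left(1, 4, k=3)): [6, 1, 0, 3, 5, 2, 4]
After 7 (swap(0, 1)): [1, 6, 0, 3, 5, 2, 4]
After 8 (rotate_left(0, 3, k=2)): [0, 3, 1, 6, 5, 2, 4]
After 9 (swap(4, 1)): [0, 5, 1, 6, 3, 2, 4]
After 10 (reverse(0, 4)): [3, 6, 1, 5, 0, 2, 4]
After 11 (swap(1, 0)): [6, 3, 1, 5, 0, 2, 4]
After 12 (swap(5, 1)): [6, 2, 1, 5, 0, 3, 4]
After 13 (swap(3, 4)): [6, 2, 1, 0, 5, 3, 4]
After 14 (rotate_left(4, 6, k=1)): [6, 2, 1, 0, 3, 4, 5]
After 15 (rotate_left(4, 6, k=2)): [6, 2, 1, 0, 5, 3, 4]

Answer: [6, 2, 1, 0, 5, 3, 4]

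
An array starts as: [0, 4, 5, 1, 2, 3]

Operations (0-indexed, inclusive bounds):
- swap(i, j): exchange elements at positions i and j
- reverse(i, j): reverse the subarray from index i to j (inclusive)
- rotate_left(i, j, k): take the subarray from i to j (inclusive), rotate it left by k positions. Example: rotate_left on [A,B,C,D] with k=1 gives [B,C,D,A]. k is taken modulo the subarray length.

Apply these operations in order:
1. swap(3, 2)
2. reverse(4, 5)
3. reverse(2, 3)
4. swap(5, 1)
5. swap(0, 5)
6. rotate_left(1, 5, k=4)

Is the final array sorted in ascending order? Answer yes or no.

After 1 (swap(3, 2)): [0, 4, 1, 5, 2, 3]
After 2 (reverse(4, 5)): [0, 4, 1, 5, 3, 2]
After 3 (reverse(2, 3)): [0, 4, 5, 1, 3, 2]
After 4 (swap(5, 1)): [0, 2, 5, 1, 3, 4]
After 5 (swap(0, 5)): [4, 2, 5, 1, 3, 0]
After 6 (rotate_left(1, 5, k=4)): [4, 0, 2, 5, 1, 3]

Answer: no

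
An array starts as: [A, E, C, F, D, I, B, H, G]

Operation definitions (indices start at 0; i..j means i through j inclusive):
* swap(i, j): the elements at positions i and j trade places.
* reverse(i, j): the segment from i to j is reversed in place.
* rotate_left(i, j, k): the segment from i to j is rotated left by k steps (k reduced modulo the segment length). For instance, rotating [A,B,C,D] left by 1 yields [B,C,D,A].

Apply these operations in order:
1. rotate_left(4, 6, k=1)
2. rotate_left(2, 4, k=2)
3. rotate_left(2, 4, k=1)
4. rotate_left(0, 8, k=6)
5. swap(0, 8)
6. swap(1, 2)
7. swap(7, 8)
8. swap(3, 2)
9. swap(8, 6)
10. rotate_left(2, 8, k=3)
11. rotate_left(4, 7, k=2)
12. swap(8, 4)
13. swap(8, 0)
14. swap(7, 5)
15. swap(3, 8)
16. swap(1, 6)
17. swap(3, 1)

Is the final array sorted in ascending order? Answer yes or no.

After 1 (rotate_left(4, 6, k=1)): [A, E, C, F, I, B, D, H, G]
After 2 (rotate_left(2, 4, k=2)): [A, E, I, C, F, B, D, H, G]
After 3 (rotate_left(2, 4, k=1)): [A, E, C, F, I, B, D, H, G]
After 4 (rotate_left(0, 8, k=6)): [D, H, G, A, E, C, F, I, B]
After 5 (swap(0, 8)): [B, H, G, A, E, C, F, I, D]
After 6 (swap(1, 2)): [B, G, H, A, E, C, F, I, D]
After 7 (swap(7, 8)): [B, G, H, A, E, C, F, D, I]
After 8 (swap(3, 2)): [B, G, A, H, E, C, F, D, I]
After 9 (swap(8, 6)): [B, G, A, H, E, C, I, D, F]
After 10 (rotate_left(2, 8, k=3)): [B, G, C, I, D, F, A, H, E]
After 11 (rotate_left(4, 7, k=2)): [B, G, C, I, A, H, D, F, E]
After 12 (swap(8, 4)): [B, G, C, I, E, H, D, F, A]
After 13 (swap(8, 0)): [A, G, C, I, E, H, D, F, B]
After 14 (swap(7, 5)): [A, G, C, I, E, F, D, H, B]
After 15 (swap(3, 8)): [A, G, C, B, E, F, D, H, I]
After 16 (swap(1, 6)): [A, D, C, B, E, F, G, H, I]
After 17 (swap(3, 1)): [A, B, C, D, E, F, G, H, I]

Answer: yes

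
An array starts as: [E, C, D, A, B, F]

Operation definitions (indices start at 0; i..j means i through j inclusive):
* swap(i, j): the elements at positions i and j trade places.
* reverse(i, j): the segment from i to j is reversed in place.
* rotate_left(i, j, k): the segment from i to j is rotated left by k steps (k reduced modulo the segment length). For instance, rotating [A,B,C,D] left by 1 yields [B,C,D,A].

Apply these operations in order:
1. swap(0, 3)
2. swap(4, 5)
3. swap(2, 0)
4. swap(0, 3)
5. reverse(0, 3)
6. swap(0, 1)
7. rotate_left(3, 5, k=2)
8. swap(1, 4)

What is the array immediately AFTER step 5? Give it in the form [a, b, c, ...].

Answer: [D, A, C, E, F, B]

Derivation:
After 1 (swap(0, 3)): [A, C, D, E, B, F]
After 2 (swap(4, 5)): [A, C, D, E, F, B]
After 3 (swap(2, 0)): [D, C, A, E, F, B]
After 4 (swap(0, 3)): [E, C, A, D, F, B]
After 5 (reverse(0, 3)): [D, A, C, E, F, B]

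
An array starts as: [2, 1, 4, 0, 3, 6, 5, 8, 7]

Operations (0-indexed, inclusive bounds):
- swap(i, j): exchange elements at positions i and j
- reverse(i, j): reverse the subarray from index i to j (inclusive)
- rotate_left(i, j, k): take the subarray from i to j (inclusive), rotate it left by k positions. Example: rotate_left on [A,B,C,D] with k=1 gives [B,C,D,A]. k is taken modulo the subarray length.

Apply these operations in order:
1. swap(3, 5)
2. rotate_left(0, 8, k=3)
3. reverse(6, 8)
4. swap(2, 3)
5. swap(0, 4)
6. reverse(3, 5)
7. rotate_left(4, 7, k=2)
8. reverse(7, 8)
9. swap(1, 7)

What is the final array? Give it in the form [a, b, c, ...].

Answer: [8, 2, 5, 7, 4, 1, 6, 3, 0]

Derivation:
After 1 (swap(3, 5)): [2, 1, 4, 6, 3, 0, 5, 8, 7]
After 2 (rotate_left(0, 8, k=3)): [6, 3, 0, 5, 8, 7, 2, 1, 4]
After 3 (reverse(6, 8)): [6, 3, 0, 5, 8, 7, 4, 1, 2]
After 4 (swap(2, 3)): [6, 3, 5, 0, 8, 7, 4, 1, 2]
After 5 (swap(0, 4)): [8, 3, 5, 0, 6, 7, 4, 1, 2]
After 6 (reverse(3, 5)): [8, 3, 5, 7, 6, 0, 4, 1, 2]
After 7 (rotate_left(4, 7, k=2)): [8, 3, 5, 7, 4, 1, 6, 0, 2]
After 8 (reverse(7, 8)): [8, 3, 5, 7, 4, 1, 6, 2, 0]
After 9 (swap(1, 7)): [8, 2, 5, 7, 4, 1, 6, 3, 0]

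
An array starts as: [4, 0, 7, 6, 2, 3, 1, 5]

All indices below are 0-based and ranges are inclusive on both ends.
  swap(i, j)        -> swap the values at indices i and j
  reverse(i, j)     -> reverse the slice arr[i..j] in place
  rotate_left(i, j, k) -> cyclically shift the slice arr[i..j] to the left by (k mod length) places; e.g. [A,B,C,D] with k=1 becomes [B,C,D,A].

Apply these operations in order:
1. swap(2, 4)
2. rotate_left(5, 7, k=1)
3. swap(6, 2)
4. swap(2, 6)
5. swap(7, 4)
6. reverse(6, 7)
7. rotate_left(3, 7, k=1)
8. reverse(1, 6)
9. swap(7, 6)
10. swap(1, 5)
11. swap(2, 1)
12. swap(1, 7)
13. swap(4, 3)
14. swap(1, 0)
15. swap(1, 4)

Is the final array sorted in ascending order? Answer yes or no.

After 1 (swap(2, 4)): [4, 0, 2, 6, 7, 3, 1, 5]
After 2 (rotate_left(5, 7, k=1)): [4, 0, 2, 6, 7, 1, 5, 3]
After 3 (swap(6, 2)): [4, 0, 5, 6, 7, 1, 2, 3]
After 4 (swap(2, 6)): [4, 0, 2, 6, 7, 1, 5, 3]
After 5 (swap(7, 4)): [4, 0, 2, 6, 3, 1, 5, 7]
After 6 (reverse(6, 7)): [4, 0, 2, 6, 3, 1, 7, 5]
After 7 (rotate_left(3, 7, k=1)): [4, 0, 2, 3, 1, 7, 5, 6]
After 8 (reverse(1, 6)): [4, 5, 7, 1, 3, 2, 0, 6]
After 9 (swap(7, 6)): [4, 5, 7, 1, 3, 2, 6, 0]
After 10 (swap(1, 5)): [4, 2, 7, 1, 3, 5, 6, 0]
After 11 (swap(2, 1)): [4, 7, 2, 1, 3, 5, 6, 0]
After 12 (swap(1, 7)): [4, 0, 2, 1, 3, 5, 6, 7]
After 13 (swap(4, 3)): [4, 0, 2, 3, 1, 5, 6, 7]
After 14 (swap(1, 0)): [0, 4, 2, 3, 1, 5, 6, 7]
After 15 (swap(1, 4)): [0, 1, 2, 3, 4, 5, 6, 7]

Answer: yes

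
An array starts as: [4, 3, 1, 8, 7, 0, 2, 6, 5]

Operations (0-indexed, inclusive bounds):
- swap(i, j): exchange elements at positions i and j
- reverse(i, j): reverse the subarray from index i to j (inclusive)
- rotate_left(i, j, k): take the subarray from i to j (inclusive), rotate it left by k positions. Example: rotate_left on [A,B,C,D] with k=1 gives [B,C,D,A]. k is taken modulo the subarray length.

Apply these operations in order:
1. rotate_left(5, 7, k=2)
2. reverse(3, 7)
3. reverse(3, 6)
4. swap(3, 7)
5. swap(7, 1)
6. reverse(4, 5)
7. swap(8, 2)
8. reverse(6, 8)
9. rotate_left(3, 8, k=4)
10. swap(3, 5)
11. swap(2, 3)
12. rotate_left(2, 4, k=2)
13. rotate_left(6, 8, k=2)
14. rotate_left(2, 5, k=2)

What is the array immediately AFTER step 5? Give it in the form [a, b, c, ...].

Answer: [4, 7, 1, 8, 6, 0, 2, 3, 5]

Derivation:
After 1 (rotate_left(5, 7, k=2)): [4, 3, 1, 8, 7, 6, 0, 2, 5]
After 2 (reverse(3, 7)): [4, 3, 1, 2, 0, 6, 7, 8, 5]
After 3 (reverse(3, 6)): [4, 3, 1, 7, 6, 0, 2, 8, 5]
After 4 (swap(3, 7)): [4, 3, 1, 8, 6, 0, 2, 7, 5]
After 5 (swap(7, 1)): [4, 7, 1, 8, 6, 0, 2, 3, 5]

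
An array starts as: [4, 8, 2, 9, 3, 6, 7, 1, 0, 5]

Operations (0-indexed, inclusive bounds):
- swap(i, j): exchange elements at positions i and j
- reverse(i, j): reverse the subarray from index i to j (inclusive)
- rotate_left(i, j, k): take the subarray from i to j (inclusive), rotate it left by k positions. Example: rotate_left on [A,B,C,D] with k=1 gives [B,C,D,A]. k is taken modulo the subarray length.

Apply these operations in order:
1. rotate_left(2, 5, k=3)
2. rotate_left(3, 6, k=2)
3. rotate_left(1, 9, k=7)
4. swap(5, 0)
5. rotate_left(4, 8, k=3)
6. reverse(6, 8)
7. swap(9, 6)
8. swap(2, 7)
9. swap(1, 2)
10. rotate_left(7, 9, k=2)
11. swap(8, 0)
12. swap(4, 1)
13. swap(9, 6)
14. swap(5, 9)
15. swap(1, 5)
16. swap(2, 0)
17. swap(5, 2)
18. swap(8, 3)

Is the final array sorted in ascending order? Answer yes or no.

Answer: yes

Derivation:
After 1 (rotate_left(2, 5, k=3)): [4, 8, 6, 2, 9, 3, 7, 1, 0, 5]
After 2 (rotate_left(3, 6, k=2)): [4, 8, 6, 3, 7, 2, 9, 1, 0, 5]
After 3 (rotate_left(1, 9, k=7)): [4, 0, 5, 8, 6, 3, 7, 2, 9, 1]
After 4 (swap(5, 0)): [3, 0, 5, 8, 6, 4, 7, 2, 9, 1]
After 5 (rotate_left(4, 8, k=3)): [3, 0, 5, 8, 2, 9, 6, 4, 7, 1]
After 6 (reverse(6, 8)): [3, 0, 5, 8, 2, 9, 7, 4, 6, 1]
After 7 (swap(9, 6)): [3, 0, 5, 8, 2, 9, 1, 4, 6, 7]
After 8 (swap(2, 7)): [3, 0, 4, 8, 2, 9, 1, 5, 6, 7]
After 9 (swap(1, 2)): [3, 4, 0, 8, 2, 9, 1, 5, 6, 7]
After 10 (rotate_left(7, 9, k=2)): [3, 4, 0, 8, 2, 9, 1, 7, 5, 6]
After 11 (swap(8, 0)): [5, 4, 0, 8, 2, 9, 1, 7, 3, 6]
After 12 (swap(4, 1)): [5, 2, 0, 8, 4, 9, 1, 7, 3, 6]
After 13 (swap(9, 6)): [5, 2, 0, 8, 4, 9, 6, 7, 3, 1]
After 14 (swap(5, 9)): [5, 2, 0, 8, 4, 1, 6, 7, 3, 9]
After 15 (swap(1, 5)): [5, 1, 0, 8, 4, 2, 6, 7, 3, 9]
After 16 (swap(2, 0)): [0, 1, 5, 8, 4, 2, 6, 7, 3, 9]
After 17 (swap(5, 2)): [0, 1, 2, 8, 4, 5, 6, 7, 3, 9]
After 18 (swap(8, 3)): [0, 1, 2, 3, 4, 5, 6, 7, 8, 9]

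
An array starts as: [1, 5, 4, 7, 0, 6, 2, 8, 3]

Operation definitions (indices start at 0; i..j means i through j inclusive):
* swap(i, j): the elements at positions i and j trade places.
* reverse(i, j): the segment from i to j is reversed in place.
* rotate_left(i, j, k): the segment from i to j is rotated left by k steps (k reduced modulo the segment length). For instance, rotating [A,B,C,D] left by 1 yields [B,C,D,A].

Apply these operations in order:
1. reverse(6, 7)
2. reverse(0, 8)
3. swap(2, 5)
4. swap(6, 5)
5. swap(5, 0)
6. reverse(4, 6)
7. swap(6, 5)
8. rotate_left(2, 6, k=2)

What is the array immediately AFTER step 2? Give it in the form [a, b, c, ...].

Answer: [3, 2, 8, 6, 0, 7, 4, 5, 1]

Derivation:
After 1 (reverse(6, 7)): [1, 5, 4, 7, 0, 6, 8, 2, 3]
After 2 (reverse(0, 8)): [3, 2, 8, 6, 0, 7, 4, 5, 1]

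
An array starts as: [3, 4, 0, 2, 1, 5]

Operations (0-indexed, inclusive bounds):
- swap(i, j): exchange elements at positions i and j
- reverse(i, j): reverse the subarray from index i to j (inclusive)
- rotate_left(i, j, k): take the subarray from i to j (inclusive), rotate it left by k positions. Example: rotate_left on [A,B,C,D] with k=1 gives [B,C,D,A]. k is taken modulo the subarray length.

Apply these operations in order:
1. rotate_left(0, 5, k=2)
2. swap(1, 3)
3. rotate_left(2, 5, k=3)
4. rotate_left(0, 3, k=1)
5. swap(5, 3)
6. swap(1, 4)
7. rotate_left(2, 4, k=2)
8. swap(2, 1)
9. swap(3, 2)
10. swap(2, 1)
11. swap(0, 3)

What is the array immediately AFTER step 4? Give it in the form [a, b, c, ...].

After 1 (rotate_left(0, 5, k=2)): [0, 2, 1, 5, 3, 4]
After 2 (swap(1, 3)): [0, 5, 1, 2, 3, 4]
After 3 (rotate_left(2, 5, k=3)): [0, 5, 4, 1, 2, 3]
After 4 (rotate_left(0, 3, k=1)): [5, 4, 1, 0, 2, 3]

Answer: [5, 4, 1, 0, 2, 3]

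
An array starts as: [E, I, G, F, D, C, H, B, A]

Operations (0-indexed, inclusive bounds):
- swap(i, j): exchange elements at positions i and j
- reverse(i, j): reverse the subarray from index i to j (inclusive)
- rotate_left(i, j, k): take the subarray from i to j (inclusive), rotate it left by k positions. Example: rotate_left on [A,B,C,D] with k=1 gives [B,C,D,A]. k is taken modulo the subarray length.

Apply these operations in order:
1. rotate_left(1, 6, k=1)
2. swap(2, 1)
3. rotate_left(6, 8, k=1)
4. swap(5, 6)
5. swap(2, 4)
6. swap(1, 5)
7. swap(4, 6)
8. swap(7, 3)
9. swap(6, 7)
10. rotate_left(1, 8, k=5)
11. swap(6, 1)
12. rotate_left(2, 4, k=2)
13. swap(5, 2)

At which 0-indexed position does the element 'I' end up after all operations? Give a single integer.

After 1 (rotate_left(1, 6, k=1)): [E, G, F, D, C, H, I, B, A]
After 2 (swap(2, 1)): [E, F, G, D, C, H, I, B, A]
After 3 (rotate_left(6, 8, k=1)): [E, F, G, D, C, H, B, A, I]
After 4 (swap(5, 6)): [E, F, G, D, C, B, H, A, I]
After 5 (swap(2, 4)): [E, F, C, D, G, B, H, A, I]
After 6 (swap(1, 5)): [E, B, C, D, G, F, H, A, I]
After 7 (swap(4, 6)): [E, B, C, D, H, F, G, A, I]
After 8 (swap(7, 3)): [E, B, C, A, H, F, G, D, I]
After 9 (swap(6, 7)): [E, B, C, A, H, F, D, G, I]
After 10 (rotate_left(1, 8, k=5)): [E, D, G, I, B, C, A, H, F]
After 11 (swap(6, 1)): [E, A, G, I, B, C, D, H, F]
After 12 (rotate_left(2, 4, k=2)): [E, A, B, G, I, C, D, H, F]
After 13 (swap(5, 2)): [E, A, C, G, I, B, D, H, F]

Answer: 4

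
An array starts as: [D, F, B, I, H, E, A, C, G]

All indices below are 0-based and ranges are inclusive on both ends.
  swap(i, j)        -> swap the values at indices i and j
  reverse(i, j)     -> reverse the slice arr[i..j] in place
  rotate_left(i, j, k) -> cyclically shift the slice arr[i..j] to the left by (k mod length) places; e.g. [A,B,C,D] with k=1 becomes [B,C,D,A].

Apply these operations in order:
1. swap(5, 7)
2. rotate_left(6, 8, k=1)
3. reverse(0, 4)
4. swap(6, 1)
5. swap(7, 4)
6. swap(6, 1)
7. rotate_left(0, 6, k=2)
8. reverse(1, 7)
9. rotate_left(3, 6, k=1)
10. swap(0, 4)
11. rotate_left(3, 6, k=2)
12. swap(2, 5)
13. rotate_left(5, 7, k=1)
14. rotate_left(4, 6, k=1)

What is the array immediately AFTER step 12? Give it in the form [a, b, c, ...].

After 1 (swap(5, 7)): [D, F, B, I, H, C, A, E, G]
After 2 (rotate_left(6, 8, k=1)): [D, F, B, I, H, C, E, G, A]
After 3 (reverse(0, 4)): [H, I, B, F, D, C, E, G, A]
After 4 (swap(6, 1)): [H, E, B, F, D, C, I, G, A]
After 5 (swap(7, 4)): [H, E, B, F, G, C, I, D, A]
After 6 (swap(6, 1)): [H, I, B, F, G, C, E, D, A]
After 7 (rotate_left(0, 6, k=2)): [B, F, G, C, E, H, I, D, A]
After 8 (reverse(1, 7)): [B, D, I, H, E, C, G, F, A]
After 9 (rotate_left(3, 6, k=1)): [B, D, I, E, C, G, H, F, A]
After 10 (swap(0, 4)): [C, D, I, E, B, G, H, F, A]
After 11 (rotate_left(3, 6, k=2)): [C, D, I, G, H, E, B, F, A]
After 12 (swap(2, 5)): [C, D, E, G, H, I, B, F, A]

Answer: [C, D, E, G, H, I, B, F, A]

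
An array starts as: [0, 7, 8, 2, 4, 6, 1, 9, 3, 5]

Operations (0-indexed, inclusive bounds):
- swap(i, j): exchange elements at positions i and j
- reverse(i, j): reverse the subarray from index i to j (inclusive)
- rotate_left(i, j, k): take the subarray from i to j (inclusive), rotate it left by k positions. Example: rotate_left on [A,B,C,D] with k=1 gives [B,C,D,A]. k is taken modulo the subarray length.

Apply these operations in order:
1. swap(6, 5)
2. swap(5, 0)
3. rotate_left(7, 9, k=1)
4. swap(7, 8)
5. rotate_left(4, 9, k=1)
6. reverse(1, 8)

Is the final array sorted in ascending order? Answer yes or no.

Answer: no

Derivation:
After 1 (swap(6, 5)): [0, 7, 8, 2, 4, 1, 6, 9, 3, 5]
After 2 (swap(5, 0)): [1, 7, 8, 2, 4, 0, 6, 9, 3, 5]
After 3 (rotate_left(7, 9, k=1)): [1, 7, 8, 2, 4, 0, 6, 3, 5, 9]
After 4 (swap(7, 8)): [1, 7, 8, 2, 4, 0, 6, 5, 3, 9]
After 5 (rotate_left(4, 9, k=1)): [1, 7, 8, 2, 0, 6, 5, 3, 9, 4]
After 6 (reverse(1, 8)): [1, 9, 3, 5, 6, 0, 2, 8, 7, 4]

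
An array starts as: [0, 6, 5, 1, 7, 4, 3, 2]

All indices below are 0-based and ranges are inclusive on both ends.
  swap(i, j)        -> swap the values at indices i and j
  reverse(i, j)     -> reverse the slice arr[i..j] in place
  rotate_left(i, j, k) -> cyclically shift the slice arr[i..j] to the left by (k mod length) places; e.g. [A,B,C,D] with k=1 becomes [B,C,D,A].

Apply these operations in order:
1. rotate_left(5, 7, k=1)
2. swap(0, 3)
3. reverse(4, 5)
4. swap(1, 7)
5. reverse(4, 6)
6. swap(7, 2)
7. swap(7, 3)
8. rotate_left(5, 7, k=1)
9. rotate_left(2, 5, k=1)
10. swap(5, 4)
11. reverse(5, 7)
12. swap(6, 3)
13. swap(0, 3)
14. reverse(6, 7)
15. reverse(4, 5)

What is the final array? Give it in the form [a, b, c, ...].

After 1 (rotate_left(5, 7, k=1)): [0, 6, 5, 1, 7, 3, 2, 4]
After 2 (swap(0, 3)): [1, 6, 5, 0, 7, 3, 2, 4]
After 3 (reverse(4, 5)): [1, 6, 5, 0, 3, 7, 2, 4]
After 4 (swap(1, 7)): [1, 4, 5, 0, 3, 7, 2, 6]
After 5 (reverse(4, 6)): [1, 4, 5, 0, 2, 7, 3, 6]
After 6 (swap(7, 2)): [1, 4, 6, 0, 2, 7, 3, 5]
After 7 (swap(7, 3)): [1, 4, 6, 5, 2, 7, 3, 0]
After 8 (rotate_left(5, 7, k=1)): [1, 4, 6, 5, 2, 3, 0, 7]
After 9 (rotate_left(2, 5, k=1)): [1, 4, 5, 2, 3, 6, 0, 7]
After 10 (swap(5, 4)): [1, 4, 5, 2, 6, 3, 0, 7]
After 11 (reverse(5, 7)): [1, 4, 5, 2, 6, 7, 0, 3]
After 12 (swap(6, 3)): [1, 4, 5, 0, 6, 7, 2, 3]
After 13 (swap(0, 3)): [0, 4, 5, 1, 6, 7, 2, 3]
After 14 (reverse(6, 7)): [0, 4, 5, 1, 6, 7, 3, 2]
After 15 (reverse(4, 5)): [0, 4, 5, 1, 7, 6, 3, 2]

Answer: [0, 4, 5, 1, 7, 6, 3, 2]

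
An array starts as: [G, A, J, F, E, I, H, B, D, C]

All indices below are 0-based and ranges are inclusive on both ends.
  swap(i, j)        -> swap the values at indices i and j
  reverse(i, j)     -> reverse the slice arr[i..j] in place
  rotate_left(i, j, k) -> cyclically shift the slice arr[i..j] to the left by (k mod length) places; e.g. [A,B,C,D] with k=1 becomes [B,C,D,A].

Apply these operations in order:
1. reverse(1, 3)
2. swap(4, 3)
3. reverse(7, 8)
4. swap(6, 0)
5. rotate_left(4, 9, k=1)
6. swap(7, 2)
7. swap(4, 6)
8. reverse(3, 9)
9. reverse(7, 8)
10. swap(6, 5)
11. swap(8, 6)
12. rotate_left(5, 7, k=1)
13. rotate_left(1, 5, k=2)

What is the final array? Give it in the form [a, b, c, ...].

After 1 (reverse(1, 3)): [G, F, J, A, E, I, H, B, D, C]
After 2 (swap(4, 3)): [G, F, J, E, A, I, H, B, D, C]
After 3 (reverse(7, 8)): [G, F, J, E, A, I, H, D, B, C]
After 4 (swap(6, 0)): [H, F, J, E, A, I, G, D, B, C]
After 5 (rotate_left(4, 9, k=1)): [H, F, J, E, I, G, D, B, C, A]
After 6 (swap(7, 2)): [H, F, B, E, I, G, D, J, C, A]
After 7 (swap(4, 6)): [H, F, B, E, D, G, I, J, C, A]
After 8 (reverse(3, 9)): [H, F, B, A, C, J, I, G, D, E]
After 9 (reverse(7, 8)): [H, F, B, A, C, J, I, D, G, E]
After 10 (swap(6, 5)): [H, F, B, A, C, I, J, D, G, E]
After 11 (swap(8, 6)): [H, F, B, A, C, I, G, D, J, E]
After 12 (rotate_left(5, 7, k=1)): [H, F, B, A, C, G, D, I, J, E]
After 13 (rotate_left(1, 5, k=2)): [H, A, C, G, F, B, D, I, J, E]

Answer: [H, A, C, G, F, B, D, I, J, E]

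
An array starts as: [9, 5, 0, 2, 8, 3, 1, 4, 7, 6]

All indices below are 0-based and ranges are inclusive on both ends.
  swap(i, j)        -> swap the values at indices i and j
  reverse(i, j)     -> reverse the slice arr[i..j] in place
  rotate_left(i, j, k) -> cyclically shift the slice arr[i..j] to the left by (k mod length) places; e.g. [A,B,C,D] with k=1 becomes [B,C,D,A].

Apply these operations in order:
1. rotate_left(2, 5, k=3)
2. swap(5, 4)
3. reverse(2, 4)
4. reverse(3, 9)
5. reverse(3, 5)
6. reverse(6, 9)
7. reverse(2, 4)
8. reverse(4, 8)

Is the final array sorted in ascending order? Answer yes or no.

After 1 (rotate_left(2, 5, k=3)): [9, 5, 3, 0, 2, 8, 1, 4, 7, 6]
After 2 (swap(5, 4)): [9, 5, 3, 0, 8, 2, 1, 4, 7, 6]
After 3 (reverse(2, 4)): [9, 5, 8, 0, 3, 2, 1, 4, 7, 6]
After 4 (reverse(3, 9)): [9, 5, 8, 6, 7, 4, 1, 2, 3, 0]
After 5 (reverse(3, 5)): [9, 5, 8, 4, 7, 6, 1, 2, 3, 0]
After 6 (reverse(6, 9)): [9, 5, 8, 4, 7, 6, 0, 3, 2, 1]
After 7 (reverse(2, 4)): [9, 5, 7, 4, 8, 6, 0, 3, 2, 1]
After 8 (reverse(4, 8)): [9, 5, 7, 4, 2, 3, 0, 6, 8, 1]

Answer: no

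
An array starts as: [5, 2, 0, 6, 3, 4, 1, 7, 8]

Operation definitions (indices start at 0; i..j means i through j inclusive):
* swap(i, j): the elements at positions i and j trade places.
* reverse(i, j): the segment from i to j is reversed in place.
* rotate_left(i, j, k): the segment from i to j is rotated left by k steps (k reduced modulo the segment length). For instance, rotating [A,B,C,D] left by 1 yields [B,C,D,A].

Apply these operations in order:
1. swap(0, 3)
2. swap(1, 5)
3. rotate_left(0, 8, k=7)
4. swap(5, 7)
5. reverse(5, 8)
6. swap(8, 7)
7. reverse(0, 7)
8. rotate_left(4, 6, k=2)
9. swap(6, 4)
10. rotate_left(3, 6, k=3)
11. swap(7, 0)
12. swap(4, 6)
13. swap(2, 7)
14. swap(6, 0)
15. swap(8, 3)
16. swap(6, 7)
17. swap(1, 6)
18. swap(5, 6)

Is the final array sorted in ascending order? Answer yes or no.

Answer: yes

Derivation:
After 1 (swap(0, 3)): [6, 2, 0, 5, 3, 4, 1, 7, 8]
After 2 (swap(1, 5)): [6, 4, 0, 5, 3, 2, 1, 7, 8]
After 3 (rotate_left(0, 8, k=7)): [7, 8, 6, 4, 0, 5, 3, 2, 1]
After 4 (swap(5, 7)): [7, 8, 6, 4, 0, 2, 3, 5, 1]
After 5 (reverse(5, 8)): [7, 8, 6, 4, 0, 1, 5, 3, 2]
After 6 (swap(8, 7)): [7, 8, 6, 4, 0, 1, 5, 2, 3]
After 7 (reverse(0, 7)): [2, 5, 1, 0, 4, 6, 8, 7, 3]
After 8 (rotate_left(4, 6, k=2)): [2, 5, 1, 0, 8, 4, 6, 7, 3]
After 9 (swap(6, 4)): [2, 5, 1, 0, 6, 4, 8, 7, 3]
After 10 (rotate_left(3, 6, k=3)): [2, 5, 1, 8, 0, 6, 4, 7, 3]
After 11 (swap(7, 0)): [7, 5, 1, 8, 0, 6, 4, 2, 3]
After 12 (swap(4, 6)): [7, 5, 1, 8, 4, 6, 0, 2, 3]
After 13 (swap(2, 7)): [7, 5, 2, 8, 4, 6, 0, 1, 3]
After 14 (swap(6, 0)): [0, 5, 2, 8, 4, 6, 7, 1, 3]
After 15 (swap(8, 3)): [0, 5, 2, 3, 4, 6, 7, 1, 8]
After 16 (swap(6, 7)): [0, 5, 2, 3, 4, 6, 1, 7, 8]
After 17 (swap(1, 6)): [0, 1, 2, 3, 4, 6, 5, 7, 8]
After 18 (swap(5, 6)): [0, 1, 2, 3, 4, 5, 6, 7, 8]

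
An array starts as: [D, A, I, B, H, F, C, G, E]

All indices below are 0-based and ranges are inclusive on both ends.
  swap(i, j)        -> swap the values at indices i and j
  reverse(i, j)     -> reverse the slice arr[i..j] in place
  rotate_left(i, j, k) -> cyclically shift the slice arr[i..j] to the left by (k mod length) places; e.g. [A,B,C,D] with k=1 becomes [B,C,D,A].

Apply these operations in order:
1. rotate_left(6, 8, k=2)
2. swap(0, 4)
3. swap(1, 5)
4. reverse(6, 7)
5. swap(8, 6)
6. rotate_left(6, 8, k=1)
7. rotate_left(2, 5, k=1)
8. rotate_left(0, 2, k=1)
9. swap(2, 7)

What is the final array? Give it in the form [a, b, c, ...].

After 1 (rotate_left(6, 8, k=2)): [D, A, I, B, H, F, E, C, G]
After 2 (swap(0, 4)): [H, A, I, B, D, F, E, C, G]
After 3 (swap(1, 5)): [H, F, I, B, D, A, E, C, G]
After 4 (reverse(6, 7)): [H, F, I, B, D, A, C, E, G]
After 5 (swap(8, 6)): [H, F, I, B, D, A, G, E, C]
After 6 (rotate_left(6, 8, k=1)): [H, F, I, B, D, A, E, C, G]
After 7 (rotate_left(2, 5, k=1)): [H, F, B, D, A, I, E, C, G]
After 8 (rotate_left(0, 2, k=1)): [F, B, H, D, A, I, E, C, G]
After 9 (swap(2, 7)): [F, B, C, D, A, I, E, H, G]

Answer: [F, B, C, D, A, I, E, H, G]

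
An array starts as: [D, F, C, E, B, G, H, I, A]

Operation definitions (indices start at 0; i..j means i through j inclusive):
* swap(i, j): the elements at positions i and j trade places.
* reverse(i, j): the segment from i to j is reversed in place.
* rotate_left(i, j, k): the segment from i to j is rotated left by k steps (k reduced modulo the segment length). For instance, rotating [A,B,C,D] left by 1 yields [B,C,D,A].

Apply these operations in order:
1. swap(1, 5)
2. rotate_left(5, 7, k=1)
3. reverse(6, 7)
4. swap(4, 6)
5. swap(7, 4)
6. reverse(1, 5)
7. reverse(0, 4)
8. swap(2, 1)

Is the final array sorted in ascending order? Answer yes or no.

Answer: no

Derivation:
After 1 (swap(1, 5)): [D, G, C, E, B, F, H, I, A]
After 2 (rotate_left(5, 7, k=1)): [D, G, C, E, B, H, I, F, A]
After 3 (reverse(6, 7)): [D, G, C, E, B, H, F, I, A]
After 4 (swap(4, 6)): [D, G, C, E, F, H, B, I, A]
After 5 (swap(7, 4)): [D, G, C, E, I, H, B, F, A]
After 6 (reverse(1, 5)): [D, H, I, E, C, G, B, F, A]
After 7 (reverse(0, 4)): [C, E, I, H, D, G, B, F, A]
After 8 (swap(2, 1)): [C, I, E, H, D, G, B, F, A]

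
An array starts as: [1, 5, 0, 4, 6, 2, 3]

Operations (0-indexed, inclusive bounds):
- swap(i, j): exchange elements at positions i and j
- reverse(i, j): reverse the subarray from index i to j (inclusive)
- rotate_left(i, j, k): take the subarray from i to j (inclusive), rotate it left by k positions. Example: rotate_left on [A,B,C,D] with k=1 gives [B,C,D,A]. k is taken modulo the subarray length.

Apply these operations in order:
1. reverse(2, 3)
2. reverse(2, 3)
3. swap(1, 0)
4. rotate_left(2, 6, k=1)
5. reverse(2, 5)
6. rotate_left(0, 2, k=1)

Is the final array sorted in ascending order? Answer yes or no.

After 1 (reverse(2, 3)): [1, 5, 4, 0, 6, 2, 3]
After 2 (reverse(2, 3)): [1, 5, 0, 4, 6, 2, 3]
After 3 (swap(1, 0)): [5, 1, 0, 4, 6, 2, 3]
After 4 (rotate_left(2, 6, k=1)): [5, 1, 4, 6, 2, 3, 0]
After 5 (reverse(2, 5)): [5, 1, 3, 2, 6, 4, 0]
After 6 (rotate_left(0, 2, k=1)): [1, 3, 5, 2, 6, 4, 0]

Answer: no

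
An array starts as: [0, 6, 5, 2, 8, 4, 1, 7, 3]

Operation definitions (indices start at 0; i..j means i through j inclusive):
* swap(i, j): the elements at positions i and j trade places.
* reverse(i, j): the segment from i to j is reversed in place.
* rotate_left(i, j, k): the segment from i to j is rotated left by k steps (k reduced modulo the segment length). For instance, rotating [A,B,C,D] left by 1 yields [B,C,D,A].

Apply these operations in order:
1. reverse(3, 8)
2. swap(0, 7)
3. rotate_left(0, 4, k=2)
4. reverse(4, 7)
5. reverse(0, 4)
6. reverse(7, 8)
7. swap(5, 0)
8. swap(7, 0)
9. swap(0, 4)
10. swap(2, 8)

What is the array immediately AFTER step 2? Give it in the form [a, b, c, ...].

Answer: [8, 6, 5, 3, 7, 1, 4, 0, 2]

Derivation:
After 1 (reverse(3, 8)): [0, 6, 5, 3, 7, 1, 4, 8, 2]
After 2 (swap(0, 7)): [8, 6, 5, 3, 7, 1, 4, 0, 2]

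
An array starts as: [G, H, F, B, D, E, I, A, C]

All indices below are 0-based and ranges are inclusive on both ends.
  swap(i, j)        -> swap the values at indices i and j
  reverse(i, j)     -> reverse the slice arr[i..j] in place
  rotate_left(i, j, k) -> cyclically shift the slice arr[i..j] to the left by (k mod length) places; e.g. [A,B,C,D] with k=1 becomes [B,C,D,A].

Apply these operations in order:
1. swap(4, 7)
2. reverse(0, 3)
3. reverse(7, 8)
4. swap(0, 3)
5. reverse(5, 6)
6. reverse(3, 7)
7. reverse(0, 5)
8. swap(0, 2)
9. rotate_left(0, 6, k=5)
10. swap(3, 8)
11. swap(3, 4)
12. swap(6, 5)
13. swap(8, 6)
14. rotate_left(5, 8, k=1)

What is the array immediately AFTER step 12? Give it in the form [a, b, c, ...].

After 1 (swap(4, 7)): [G, H, F, B, A, E, I, D, C]
After 2 (reverse(0, 3)): [B, F, H, G, A, E, I, D, C]
After 3 (reverse(7, 8)): [B, F, H, G, A, E, I, C, D]
After 4 (swap(0, 3)): [G, F, H, B, A, E, I, C, D]
After 5 (reverse(5, 6)): [G, F, H, B, A, I, E, C, D]
After 6 (reverse(3, 7)): [G, F, H, C, E, I, A, B, D]
After 7 (reverse(0, 5)): [I, E, C, H, F, G, A, B, D]
After 8 (swap(0, 2)): [C, E, I, H, F, G, A, B, D]
After 9 (rotate_left(0, 6, k=5)): [G, A, C, E, I, H, F, B, D]
After 10 (swap(3, 8)): [G, A, C, D, I, H, F, B, E]
After 11 (swap(3, 4)): [G, A, C, I, D, H, F, B, E]
After 12 (swap(6, 5)): [G, A, C, I, D, F, H, B, E]

Answer: [G, A, C, I, D, F, H, B, E]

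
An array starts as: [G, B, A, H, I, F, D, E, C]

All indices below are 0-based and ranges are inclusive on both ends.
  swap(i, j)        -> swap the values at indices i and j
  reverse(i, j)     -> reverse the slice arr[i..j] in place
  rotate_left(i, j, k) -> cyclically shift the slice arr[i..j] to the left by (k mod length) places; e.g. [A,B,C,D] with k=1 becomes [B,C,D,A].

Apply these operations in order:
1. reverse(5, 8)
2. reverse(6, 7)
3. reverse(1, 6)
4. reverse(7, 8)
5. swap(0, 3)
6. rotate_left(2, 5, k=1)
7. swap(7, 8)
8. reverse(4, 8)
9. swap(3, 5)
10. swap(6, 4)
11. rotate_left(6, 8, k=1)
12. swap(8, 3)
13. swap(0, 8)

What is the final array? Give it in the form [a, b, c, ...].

Answer: [E, D, G, F, B, H, C, A, I]

Derivation:
After 1 (reverse(5, 8)): [G, B, A, H, I, C, E, D, F]
After 2 (reverse(6, 7)): [G, B, A, H, I, C, D, E, F]
After 3 (reverse(1, 6)): [G, D, C, I, H, A, B, E, F]
After 4 (reverse(7, 8)): [G, D, C, I, H, A, B, F, E]
After 5 (swap(0, 3)): [I, D, C, G, H, A, B, F, E]
After 6 (rotate_left(2, 5, k=1)): [I, D, G, H, A, C, B, F, E]
After 7 (swap(7, 8)): [I, D, G, H, A, C, B, E, F]
After 8 (reverse(4, 8)): [I, D, G, H, F, E, B, C, A]
After 9 (swap(3, 5)): [I, D, G, E, F, H, B, C, A]
After 10 (swap(6, 4)): [I, D, G, E, B, H, F, C, A]
After 11 (rotate_left(6, 8, k=1)): [I, D, G, E, B, H, C, A, F]
After 12 (swap(8, 3)): [I, D, G, F, B, H, C, A, E]
After 13 (swap(0, 8)): [E, D, G, F, B, H, C, A, I]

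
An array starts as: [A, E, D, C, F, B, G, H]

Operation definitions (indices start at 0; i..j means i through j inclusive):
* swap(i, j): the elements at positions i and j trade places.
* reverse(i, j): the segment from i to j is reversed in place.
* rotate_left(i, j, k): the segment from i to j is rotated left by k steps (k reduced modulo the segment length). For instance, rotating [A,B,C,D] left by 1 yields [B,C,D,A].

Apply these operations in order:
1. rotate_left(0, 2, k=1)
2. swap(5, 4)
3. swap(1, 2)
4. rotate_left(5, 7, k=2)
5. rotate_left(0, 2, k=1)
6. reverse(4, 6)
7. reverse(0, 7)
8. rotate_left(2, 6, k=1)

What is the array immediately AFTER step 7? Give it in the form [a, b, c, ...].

After 1 (rotate_left(0, 2, k=1)): [E, D, A, C, F, B, G, H]
After 2 (swap(5, 4)): [E, D, A, C, B, F, G, H]
After 3 (swap(1, 2)): [E, A, D, C, B, F, G, H]
After 4 (rotate_left(5, 7, k=2)): [E, A, D, C, B, H, F, G]
After 5 (rotate_left(0, 2, k=1)): [A, D, E, C, B, H, F, G]
After 6 (reverse(4, 6)): [A, D, E, C, F, H, B, G]
After 7 (reverse(0, 7)): [G, B, H, F, C, E, D, A]

Answer: [G, B, H, F, C, E, D, A]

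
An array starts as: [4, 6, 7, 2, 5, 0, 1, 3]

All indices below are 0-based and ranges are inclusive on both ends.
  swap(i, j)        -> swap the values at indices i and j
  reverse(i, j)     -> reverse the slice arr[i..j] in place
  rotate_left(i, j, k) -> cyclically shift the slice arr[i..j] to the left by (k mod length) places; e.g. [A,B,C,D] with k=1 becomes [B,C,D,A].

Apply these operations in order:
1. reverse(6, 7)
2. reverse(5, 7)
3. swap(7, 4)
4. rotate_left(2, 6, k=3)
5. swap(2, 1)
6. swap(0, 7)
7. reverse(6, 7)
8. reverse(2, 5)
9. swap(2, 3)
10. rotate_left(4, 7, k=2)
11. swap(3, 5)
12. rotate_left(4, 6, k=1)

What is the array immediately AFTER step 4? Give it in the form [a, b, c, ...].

Answer: [4, 6, 1, 3, 7, 2, 0, 5]

Derivation:
After 1 (reverse(6, 7)): [4, 6, 7, 2, 5, 0, 3, 1]
After 2 (reverse(5, 7)): [4, 6, 7, 2, 5, 1, 3, 0]
After 3 (swap(7, 4)): [4, 6, 7, 2, 0, 1, 3, 5]
After 4 (rotate_left(2, 6, k=3)): [4, 6, 1, 3, 7, 2, 0, 5]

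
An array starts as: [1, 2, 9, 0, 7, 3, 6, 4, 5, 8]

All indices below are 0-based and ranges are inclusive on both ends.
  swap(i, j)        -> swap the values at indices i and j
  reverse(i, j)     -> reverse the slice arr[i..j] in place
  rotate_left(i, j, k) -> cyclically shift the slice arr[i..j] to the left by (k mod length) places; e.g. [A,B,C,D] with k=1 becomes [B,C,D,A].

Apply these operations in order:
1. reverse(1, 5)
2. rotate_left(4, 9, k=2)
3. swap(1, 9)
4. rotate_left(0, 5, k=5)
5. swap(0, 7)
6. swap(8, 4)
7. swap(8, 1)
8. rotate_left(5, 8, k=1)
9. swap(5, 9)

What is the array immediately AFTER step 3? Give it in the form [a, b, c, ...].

Answer: [1, 2, 7, 0, 6, 4, 5, 8, 9, 3]

Derivation:
After 1 (reverse(1, 5)): [1, 3, 7, 0, 9, 2, 6, 4, 5, 8]
After 2 (rotate_left(4, 9, k=2)): [1, 3, 7, 0, 6, 4, 5, 8, 9, 2]
After 3 (swap(1, 9)): [1, 2, 7, 0, 6, 4, 5, 8, 9, 3]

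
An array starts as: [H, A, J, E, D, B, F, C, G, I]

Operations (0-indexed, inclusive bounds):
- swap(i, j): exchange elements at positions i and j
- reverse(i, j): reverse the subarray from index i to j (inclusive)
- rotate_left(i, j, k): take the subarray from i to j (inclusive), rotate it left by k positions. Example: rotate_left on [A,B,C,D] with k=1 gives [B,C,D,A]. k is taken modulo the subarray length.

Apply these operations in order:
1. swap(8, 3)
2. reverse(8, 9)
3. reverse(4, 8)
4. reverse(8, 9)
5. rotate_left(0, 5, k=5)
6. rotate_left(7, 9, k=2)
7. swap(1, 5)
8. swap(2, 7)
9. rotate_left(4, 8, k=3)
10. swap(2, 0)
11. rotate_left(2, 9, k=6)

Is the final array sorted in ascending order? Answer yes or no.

Answer: no

Derivation:
After 1 (swap(8, 3)): [H, A, J, G, D, B, F, C, E, I]
After 2 (reverse(8, 9)): [H, A, J, G, D, B, F, C, I, E]
After 3 (reverse(4, 8)): [H, A, J, G, I, C, F, B, D, E]
After 4 (reverse(8, 9)): [H, A, J, G, I, C, F, B, E, D]
After 5 (rotate_left(0, 5, k=5)): [C, H, A, J, G, I, F, B, E, D]
After 6 (rotate_left(7, 9, k=2)): [C, H, A, J, G, I, F, D, B, E]
After 7 (swap(1, 5)): [C, I, A, J, G, H, F, D, B, E]
After 8 (swap(2, 7)): [C, I, D, J, G, H, F, A, B, E]
After 9 (rotate_left(4, 8, k=3)): [C, I, D, J, A, B, G, H, F, E]
After 10 (swap(2, 0)): [D, I, C, J, A, B, G, H, F, E]
After 11 (rotate_left(2, 9, k=6)): [D, I, F, E, C, J, A, B, G, H]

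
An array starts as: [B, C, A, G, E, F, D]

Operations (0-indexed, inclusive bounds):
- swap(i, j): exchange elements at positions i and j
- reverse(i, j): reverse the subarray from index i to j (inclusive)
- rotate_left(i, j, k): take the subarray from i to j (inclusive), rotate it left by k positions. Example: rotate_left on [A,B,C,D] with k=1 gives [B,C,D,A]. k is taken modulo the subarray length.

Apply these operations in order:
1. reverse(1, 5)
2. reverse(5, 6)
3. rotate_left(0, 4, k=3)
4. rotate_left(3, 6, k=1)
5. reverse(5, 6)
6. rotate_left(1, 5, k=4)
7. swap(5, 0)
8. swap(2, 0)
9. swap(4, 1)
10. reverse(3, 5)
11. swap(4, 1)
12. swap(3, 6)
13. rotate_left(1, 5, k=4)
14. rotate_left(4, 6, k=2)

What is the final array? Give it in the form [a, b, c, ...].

After 1 (reverse(1, 5)): [B, F, E, G, A, C, D]
After 2 (reverse(5, 6)): [B, F, E, G, A, D, C]
After 3 (rotate_left(0, 4, k=3)): [G, A, B, F, E, D, C]
After 4 (rotate_left(3, 6, k=1)): [G, A, B, E, D, C, F]
After 5 (reverse(5, 6)): [G, A, B, E, D, F, C]
After 6 (rotate_left(1, 5, k=4)): [G, F, A, B, E, D, C]
After 7 (swap(5, 0)): [D, F, A, B, E, G, C]
After 8 (swap(2, 0)): [A, F, D, B, E, G, C]
After 9 (swap(4, 1)): [A, E, D, B, F, G, C]
After 10 (reverse(3, 5)): [A, E, D, G, F, B, C]
After 11 (swap(4, 1)): [A, F, D, G, E, B, C]
After 12 (swap(3, 6)): [A, F, D, C, E, B, G]
After 13 (rotate_left(1, 5, k=4)): [A, B, F, D, C, E, G]
After 14 (rotate_left(4, 6, k=2)): [A, B, F, D, G, C, E]

Answer: [A, B, F, D, G, C, E]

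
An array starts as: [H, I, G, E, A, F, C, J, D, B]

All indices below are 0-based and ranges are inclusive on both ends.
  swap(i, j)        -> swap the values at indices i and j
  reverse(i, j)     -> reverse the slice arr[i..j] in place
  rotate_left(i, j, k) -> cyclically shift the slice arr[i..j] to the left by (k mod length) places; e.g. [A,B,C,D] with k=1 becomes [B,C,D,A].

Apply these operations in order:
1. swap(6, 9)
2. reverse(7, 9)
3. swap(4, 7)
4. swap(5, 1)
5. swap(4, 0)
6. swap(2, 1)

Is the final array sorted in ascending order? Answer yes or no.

Answer: no

Derivation:
After 1 (swap(6, 9)): [H, I, G, E, A, F, B, J, D, C]
After 2 (reverse(7, 9)): [H, I, G, E, A, F, B, C, D, J]
After 3 (swap(4, 7)): [H, I, G, E, C, F, B, A, D, J]
After 4 (swap(5, 1)): [H, F, G, E, C, I, B, A, D, J]
After 5 (swap(4, 0)): [C, F, G, E, H, I, B, A, D, J]
After 6 (swap(2, 1)): [C, G, F, E, H, I, B, A, D, J]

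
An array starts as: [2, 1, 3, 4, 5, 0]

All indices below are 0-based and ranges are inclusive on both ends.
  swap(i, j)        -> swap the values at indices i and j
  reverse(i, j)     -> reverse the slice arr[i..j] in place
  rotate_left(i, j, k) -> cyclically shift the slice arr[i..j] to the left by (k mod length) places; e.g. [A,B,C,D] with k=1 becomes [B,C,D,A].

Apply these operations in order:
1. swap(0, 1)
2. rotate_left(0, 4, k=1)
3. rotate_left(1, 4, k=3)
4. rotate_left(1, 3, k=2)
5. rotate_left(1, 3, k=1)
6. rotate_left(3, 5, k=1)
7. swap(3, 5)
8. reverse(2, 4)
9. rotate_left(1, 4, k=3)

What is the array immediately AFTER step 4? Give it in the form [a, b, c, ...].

After 1 (swap(0, 1)): [1, 2, 3, 4, 5, 0]
After 2 (rotate_left(0, 4, k=1)): [2, 3, 4, 5, 1, 0]
After 3 (rotate_left(1, 4, k=3)): [2, 1, 3, 4, 5, 0]
After 4 (rotate_left(1, 3, k=2)): [2, 4, 1, 3, 5, 0]

Answer: [2, 4, 1, 3, 5, 0]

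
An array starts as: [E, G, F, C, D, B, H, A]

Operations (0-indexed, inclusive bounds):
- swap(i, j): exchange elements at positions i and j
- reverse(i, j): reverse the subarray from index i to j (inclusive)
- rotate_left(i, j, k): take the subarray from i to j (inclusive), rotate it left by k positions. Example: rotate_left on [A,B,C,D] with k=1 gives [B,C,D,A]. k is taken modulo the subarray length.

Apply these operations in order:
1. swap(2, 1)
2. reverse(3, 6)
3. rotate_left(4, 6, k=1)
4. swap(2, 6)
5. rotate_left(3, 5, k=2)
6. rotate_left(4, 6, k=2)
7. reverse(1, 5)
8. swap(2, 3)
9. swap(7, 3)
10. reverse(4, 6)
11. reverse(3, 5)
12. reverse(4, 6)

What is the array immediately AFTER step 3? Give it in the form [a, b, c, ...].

After 1 (swap(2, 1)): [E, F, G, C, D, B, H, A]
After 2 (reverse(3, 6)): [E, F, G, H, B, D, C, A]
After 3 (rotate_left(4, 6, k=1)): [E, F, G, H, D, C, B, A]

Answer: [E, F, G, H, D, C, B, A]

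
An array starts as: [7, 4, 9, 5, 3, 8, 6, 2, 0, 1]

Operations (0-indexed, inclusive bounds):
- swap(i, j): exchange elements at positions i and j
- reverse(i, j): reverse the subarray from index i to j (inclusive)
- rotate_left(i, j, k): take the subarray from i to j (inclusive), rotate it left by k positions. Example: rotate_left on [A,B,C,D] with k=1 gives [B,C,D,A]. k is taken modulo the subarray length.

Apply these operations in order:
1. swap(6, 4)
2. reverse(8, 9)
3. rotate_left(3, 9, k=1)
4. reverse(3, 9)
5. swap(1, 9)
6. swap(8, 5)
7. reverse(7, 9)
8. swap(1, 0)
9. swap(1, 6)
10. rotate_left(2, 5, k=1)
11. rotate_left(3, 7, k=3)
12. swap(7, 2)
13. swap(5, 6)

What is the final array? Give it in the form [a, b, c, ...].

Answer: [6, 2, 9, 7, 4, 8, 0, 5, 1, 3]

Derivation:
After 1 (swap(6, 4)): [7, 4, 9, 5, 6, 8, 3, 2, 0, 1]
After 2 (reverse(8, 9)): [7, 4, 9, 5, 6, 8, 3, 2, 1, 0]
After 3 (rotate_left(3, 9, k=1)): [7, 4, 9, 6, 8, 3, 2, 1, 0, 5]
After 4 (reverse(3, 9)): [7, 4, 9, 5, 0, 1, 2, 3, 8, 6]
After 5 (swap(1, 9)): [7, 6, 9, 5, 0, 1, 2, 3, 8, 4]
After 6 (swap(8, 5)): [7, 6, 9, 5, 0, 8, 2, 3, 1, 4]
After 7 (reverse(7, 9)): [7, 6, 9, 5, 0, 8, 2, 4, 1, 3]
After 8 (swap(1, 0)): [6, 7, 9, 5, 0, 8, 2, 4, 1, 3]
After 9 (swap(1, 6)): [6, 2, 9, 5, 0, 8, 7, 4, 1, 3]
After 10 (rotate_left(2, 5, k=1)): [6, 2, 5, 0, 8, 9, 7, 4, 1, 3]
After 11 (rotate_left(3, 7, k=3)): [6, 2, 5, 7, 4, 0, 8, 9, 1, 3]
After 12 (swap(7, 2)): [6, 2, 9, 7, 4, 0, 8, 5, 1, 3]
After 13 (swap(5, 6)): [6, 2, 9, 7, 4, 8, 0, 5, 1, 3]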